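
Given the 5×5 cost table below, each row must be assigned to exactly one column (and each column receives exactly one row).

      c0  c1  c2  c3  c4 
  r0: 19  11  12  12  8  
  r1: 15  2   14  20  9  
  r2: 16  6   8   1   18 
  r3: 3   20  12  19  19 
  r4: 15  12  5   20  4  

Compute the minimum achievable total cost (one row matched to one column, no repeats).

optimal assignment: row0→col4 (cost 8), row1→col1 (cost 2), row2→col3 (cost 1), row3→col0 (cost 3), row4→col2 (cost 5)
total = 8 + 2 + 1 + 3 + 5 = 19

Minimum assignment cost: 19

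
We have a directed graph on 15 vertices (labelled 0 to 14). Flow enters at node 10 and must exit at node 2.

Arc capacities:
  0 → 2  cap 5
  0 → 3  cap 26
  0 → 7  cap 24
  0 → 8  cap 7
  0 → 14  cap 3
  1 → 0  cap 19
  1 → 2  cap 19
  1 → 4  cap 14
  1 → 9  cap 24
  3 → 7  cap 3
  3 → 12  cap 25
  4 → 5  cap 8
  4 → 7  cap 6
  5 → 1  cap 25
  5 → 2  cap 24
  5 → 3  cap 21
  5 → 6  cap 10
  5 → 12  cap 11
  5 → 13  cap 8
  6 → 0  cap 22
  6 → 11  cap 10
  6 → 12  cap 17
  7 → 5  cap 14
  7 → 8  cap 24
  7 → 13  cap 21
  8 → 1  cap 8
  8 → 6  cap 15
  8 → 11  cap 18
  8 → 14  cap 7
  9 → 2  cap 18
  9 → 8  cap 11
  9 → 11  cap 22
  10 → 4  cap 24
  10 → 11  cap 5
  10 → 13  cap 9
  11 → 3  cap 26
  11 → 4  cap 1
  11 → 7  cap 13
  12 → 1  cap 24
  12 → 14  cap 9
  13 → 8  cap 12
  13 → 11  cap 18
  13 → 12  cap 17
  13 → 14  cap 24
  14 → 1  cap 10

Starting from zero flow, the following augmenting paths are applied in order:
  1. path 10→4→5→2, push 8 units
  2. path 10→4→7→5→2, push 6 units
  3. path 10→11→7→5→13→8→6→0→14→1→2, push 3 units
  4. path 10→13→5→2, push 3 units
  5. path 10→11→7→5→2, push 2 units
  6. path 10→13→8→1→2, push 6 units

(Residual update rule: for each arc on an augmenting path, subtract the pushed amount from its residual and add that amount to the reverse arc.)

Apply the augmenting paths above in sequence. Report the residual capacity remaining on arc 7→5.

Residual capacity of (7,5): 3

after path 1 (10→4→5→2, push 8): res(7,5)=14
after path 2 (10→4→7→5→2, push 6): res(7,5)=8
after path 3 (10→11→7→5→13→8→6→0→14→1→2, push 3): res(7,5)=5
after path 4 (10→13→5→2, push 3): res(7,5)=5
after path 5 (10→11→7→5→2, push 2): res(7,5)=3
after path 6 (10→13→8→1→2, push 6): res(7,5)=3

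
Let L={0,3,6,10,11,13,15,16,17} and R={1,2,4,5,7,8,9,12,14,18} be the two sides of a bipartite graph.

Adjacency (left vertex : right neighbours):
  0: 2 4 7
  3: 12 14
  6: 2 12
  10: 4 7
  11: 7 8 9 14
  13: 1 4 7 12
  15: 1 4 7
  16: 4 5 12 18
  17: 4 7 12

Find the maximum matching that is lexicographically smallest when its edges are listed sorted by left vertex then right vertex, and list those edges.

|M| = 8 (so the lex-smallest maximum matching has 8 edges)
process left vertices in ascending order; for each, take the smallest-labelled available neighbour that still permits 8 edges overall, or leave it unmatched if none does
lex-smallest matching: {0-2, 3-14, 6-12, 10-4, 11-8, 13-1, 15-7, 16-5}

Lex-smallest maximum matching: {(0,2), (3,14), (6,12), (10,4), (11,8), (13,1), (15,7), (16,5)}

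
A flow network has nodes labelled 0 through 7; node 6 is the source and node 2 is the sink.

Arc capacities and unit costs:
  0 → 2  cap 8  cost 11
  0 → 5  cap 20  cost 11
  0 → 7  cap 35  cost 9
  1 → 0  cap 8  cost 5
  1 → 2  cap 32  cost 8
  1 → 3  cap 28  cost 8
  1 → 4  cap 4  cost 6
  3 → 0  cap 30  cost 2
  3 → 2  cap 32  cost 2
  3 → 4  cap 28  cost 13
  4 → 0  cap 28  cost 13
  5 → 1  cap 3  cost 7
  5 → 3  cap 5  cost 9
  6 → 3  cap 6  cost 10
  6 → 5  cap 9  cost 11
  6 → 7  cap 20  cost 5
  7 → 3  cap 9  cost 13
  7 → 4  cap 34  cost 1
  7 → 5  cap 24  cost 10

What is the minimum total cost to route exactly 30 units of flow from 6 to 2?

shortest-cost path #1: 6→3→2 push 6 @ unit cost 12 (adds 72)
shortest-cost path #2: 6→7→3→2 push 9 @ unit cost 20 (adds 180)
shortest-cost path #3: 6→5→3→2 push 5 @ unit cost 22 (adds 110)
shortest-cost path #4: 6→5→1→2 push 3 @ unit cost 26 (adds 78)
shortest-cost path #5: 6→7→4→0→2 push 7 @ unit cost 30 (adds 210)
total cost = 650

Minimum cost for 30 units: 650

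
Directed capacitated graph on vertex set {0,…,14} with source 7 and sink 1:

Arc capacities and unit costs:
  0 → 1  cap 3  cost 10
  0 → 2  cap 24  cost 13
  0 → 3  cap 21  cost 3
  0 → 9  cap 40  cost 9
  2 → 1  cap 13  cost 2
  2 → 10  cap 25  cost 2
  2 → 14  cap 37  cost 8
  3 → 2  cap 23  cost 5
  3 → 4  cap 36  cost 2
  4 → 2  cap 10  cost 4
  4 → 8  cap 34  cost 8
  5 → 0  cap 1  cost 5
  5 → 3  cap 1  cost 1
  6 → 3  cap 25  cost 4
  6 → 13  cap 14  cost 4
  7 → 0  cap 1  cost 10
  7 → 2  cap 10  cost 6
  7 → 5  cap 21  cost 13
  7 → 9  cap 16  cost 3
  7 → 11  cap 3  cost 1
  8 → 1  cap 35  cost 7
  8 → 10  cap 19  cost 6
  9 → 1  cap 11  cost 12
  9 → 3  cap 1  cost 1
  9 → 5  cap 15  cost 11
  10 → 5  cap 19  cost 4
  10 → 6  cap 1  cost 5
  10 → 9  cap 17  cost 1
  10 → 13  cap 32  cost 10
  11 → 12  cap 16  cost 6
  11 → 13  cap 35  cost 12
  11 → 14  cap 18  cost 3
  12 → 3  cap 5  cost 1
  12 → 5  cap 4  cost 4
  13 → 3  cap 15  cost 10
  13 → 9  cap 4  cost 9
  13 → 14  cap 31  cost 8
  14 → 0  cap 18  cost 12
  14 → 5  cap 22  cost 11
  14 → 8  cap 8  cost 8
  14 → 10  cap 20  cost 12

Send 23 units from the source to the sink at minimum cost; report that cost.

Minimum cost for 23 units: 271

shortest-cost path #1: 7→2→1 push 10 @ unit cost 8 (adds 80)
shortest-cost path #2: 7→9→3→2→1 push 1 @ unit cost 11 (adds 11)
shortest-cost path #3: 7→9→1 push 11 @ unit cost 15 (adds 165)
shortest-cost path #4: 7→11→12→3→2→1 push 1 @ unit cost 15 (adds 15)
total cost = 271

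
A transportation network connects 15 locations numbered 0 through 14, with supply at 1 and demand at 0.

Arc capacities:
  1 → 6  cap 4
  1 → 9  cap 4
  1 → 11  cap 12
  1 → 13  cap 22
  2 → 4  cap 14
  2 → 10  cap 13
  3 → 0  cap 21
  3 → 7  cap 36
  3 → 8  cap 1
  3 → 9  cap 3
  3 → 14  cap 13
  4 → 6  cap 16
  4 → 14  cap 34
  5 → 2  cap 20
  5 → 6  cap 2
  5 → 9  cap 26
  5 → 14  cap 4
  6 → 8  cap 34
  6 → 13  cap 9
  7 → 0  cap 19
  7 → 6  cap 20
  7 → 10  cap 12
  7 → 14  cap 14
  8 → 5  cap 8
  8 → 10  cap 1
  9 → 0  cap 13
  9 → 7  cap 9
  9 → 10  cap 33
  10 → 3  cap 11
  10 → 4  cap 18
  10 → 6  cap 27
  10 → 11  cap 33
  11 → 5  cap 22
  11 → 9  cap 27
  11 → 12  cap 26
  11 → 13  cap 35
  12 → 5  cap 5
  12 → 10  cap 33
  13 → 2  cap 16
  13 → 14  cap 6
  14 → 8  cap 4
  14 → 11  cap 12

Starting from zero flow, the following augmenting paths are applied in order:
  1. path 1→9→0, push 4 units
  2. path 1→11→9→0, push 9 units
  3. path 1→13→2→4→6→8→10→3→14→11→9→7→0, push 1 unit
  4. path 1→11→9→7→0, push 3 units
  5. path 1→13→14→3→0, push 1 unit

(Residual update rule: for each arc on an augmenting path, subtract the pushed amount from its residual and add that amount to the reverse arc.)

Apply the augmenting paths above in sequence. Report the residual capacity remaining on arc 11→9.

after path 1 (1→9→0, push 4): res(11,9)=27
after path 2 (1→11→9→0, push 9): res(11,9)=18
after path 3 (1→13→2→4→6→8→10→3→14→11→9→7→0, push 1): res(11,9)=17
after path 4 (1→11→9→7→0, push 3): res(11,9)=14
after path 5 (1→13→14→3→0, push 1): res(11,9)=14

Residual capacity of (11,9): 14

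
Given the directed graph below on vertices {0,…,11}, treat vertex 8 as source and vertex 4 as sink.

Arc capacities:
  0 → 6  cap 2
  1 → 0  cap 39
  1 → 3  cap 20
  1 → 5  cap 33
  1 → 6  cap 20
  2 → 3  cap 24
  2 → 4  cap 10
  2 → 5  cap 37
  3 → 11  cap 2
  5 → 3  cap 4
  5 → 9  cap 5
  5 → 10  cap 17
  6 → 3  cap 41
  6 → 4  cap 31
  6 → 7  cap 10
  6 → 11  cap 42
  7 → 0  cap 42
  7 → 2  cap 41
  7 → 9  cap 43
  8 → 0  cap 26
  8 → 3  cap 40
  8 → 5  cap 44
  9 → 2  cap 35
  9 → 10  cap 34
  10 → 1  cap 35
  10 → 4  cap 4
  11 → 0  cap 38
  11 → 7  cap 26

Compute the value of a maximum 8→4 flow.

Maximum flow value: 26

augment #1: 8→0→6→4 bottleneck 2, total now 2
augment #2: 8→5→10→4 bottleneck 4, total now 6
augment #3: 8→5→9→2→4 bottleneck 5, total now 11
augment #4: 8→3→11→7→2→4 bottleneck 2, total now 13
augment #5: 8→5→10→1→6→4 bottleneck 13, total now 26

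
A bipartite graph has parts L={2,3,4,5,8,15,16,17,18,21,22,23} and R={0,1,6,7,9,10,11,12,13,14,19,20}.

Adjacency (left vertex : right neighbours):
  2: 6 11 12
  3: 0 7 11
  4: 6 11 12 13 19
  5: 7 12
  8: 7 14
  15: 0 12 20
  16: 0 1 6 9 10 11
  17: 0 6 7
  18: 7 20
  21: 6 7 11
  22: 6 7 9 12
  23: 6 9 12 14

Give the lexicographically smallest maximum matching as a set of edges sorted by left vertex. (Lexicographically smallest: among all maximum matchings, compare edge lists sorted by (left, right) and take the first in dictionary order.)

Lex-smallest maximum matching: {(2,6), (3,0), (4,13), (5,7), (8,14), (15,12), (16,1), (18,20), (21,11), (22,9)}

|M| = 10 (so the lex-smallest maximum matching has 10 edges)
process left vertices in ascending order; for each, take the smallest-labelled available neighbour that still permits 10 edges overall, or leave it unmatched if none does
lex-smallest matching: {2-6, 3-0, 4-13, 5-7, 8-14, 15-12, 16-1, 18-20, 21-11, 22-9}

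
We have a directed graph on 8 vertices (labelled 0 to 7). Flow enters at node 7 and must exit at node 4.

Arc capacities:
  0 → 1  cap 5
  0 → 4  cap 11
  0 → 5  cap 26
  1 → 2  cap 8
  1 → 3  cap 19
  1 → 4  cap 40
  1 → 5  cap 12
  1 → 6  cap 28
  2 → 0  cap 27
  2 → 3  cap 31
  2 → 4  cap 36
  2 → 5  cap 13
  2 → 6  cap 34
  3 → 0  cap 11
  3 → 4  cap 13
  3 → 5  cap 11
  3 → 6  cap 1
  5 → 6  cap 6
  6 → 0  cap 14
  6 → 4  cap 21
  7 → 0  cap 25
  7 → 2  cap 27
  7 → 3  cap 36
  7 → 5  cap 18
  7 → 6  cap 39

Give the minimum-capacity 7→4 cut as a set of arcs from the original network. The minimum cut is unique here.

augment #1: 7→0→4 push 11
augment #2: 7→2→4 push 27
augment #3: 7→3→4 push 13
augment #4: 7→6→4 push 21
augment #5: 7→0→1→4 push 5
max flow = 77; residual-reachable set from 7 gives S-side
cut edges (S→T): {(0,1), (0,4), (3,4), (6,4), (7,2)} total cap 77

Min-cut arcs: {(0,1), (0,4), (3,4), (6,4), (7,2)} (total capacity 77)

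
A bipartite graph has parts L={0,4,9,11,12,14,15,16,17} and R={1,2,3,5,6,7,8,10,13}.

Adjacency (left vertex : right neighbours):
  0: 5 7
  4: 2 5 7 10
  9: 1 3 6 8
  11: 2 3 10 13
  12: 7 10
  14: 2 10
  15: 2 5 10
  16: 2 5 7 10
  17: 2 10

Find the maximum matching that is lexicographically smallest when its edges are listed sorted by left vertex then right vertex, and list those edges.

|M| = 6 (so the lex-smallest maximum matching has 6 edges)
process left vertices in ascending order; for each, take the smallest-labelled available neighbour that still permits 6 edges overall, or leave it unmatched if none does
lex-smallest matching: {0-5, 4-2, 9-1, 11-3, 12-7, 14-10}

Lex-smallest maximum matching: {(0,5), (4,2), (9,1), (11,3), (12,7), (14,10)}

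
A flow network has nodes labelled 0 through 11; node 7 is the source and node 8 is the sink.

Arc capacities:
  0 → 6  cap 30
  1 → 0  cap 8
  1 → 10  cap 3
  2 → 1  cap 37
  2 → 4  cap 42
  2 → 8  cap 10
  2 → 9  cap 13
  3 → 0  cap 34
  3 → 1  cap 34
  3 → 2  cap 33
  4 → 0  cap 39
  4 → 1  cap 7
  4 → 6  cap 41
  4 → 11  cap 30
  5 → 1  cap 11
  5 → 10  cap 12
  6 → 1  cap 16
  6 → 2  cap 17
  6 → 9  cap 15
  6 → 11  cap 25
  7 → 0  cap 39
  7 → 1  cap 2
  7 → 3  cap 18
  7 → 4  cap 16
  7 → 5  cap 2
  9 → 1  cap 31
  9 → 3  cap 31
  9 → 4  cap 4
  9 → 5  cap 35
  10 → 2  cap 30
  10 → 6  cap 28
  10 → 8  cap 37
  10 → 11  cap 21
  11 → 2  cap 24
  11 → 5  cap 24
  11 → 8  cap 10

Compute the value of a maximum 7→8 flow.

Maximum flow value: 35

augment #1: 7→1→10→8 bottleneck 2, total now 2
augment #2: 7→3→2→8 bottleneck 10, total now 12
augment #3: 7→4→11→8 bottleneck 10, total now 22
augment #4: 7→5→10→8 bottleneck 2, total now 24
augment #5: 7→3→1→10→8 bottleneck 1, total now 25
augment #6: 7→4→11→5→10→8 bottleneck 6, total now 31
augment #7: 7→0→6→9→5→10→8 bottleneck 4, total now 35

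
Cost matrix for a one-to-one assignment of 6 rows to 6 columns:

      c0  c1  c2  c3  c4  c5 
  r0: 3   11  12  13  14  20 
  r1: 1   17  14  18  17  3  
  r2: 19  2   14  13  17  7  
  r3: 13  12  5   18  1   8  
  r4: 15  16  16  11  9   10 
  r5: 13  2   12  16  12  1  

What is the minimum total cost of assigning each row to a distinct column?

optimal assignment: row0→col2 (cost 12), row1→col0 (cost 1), row2→col1 (cost 2), row3→col4 (cost 1), row4→col3 (cost 11), row5→col5 (cost 1)
total = 12 + 1 + 2 + 1 + 11 + 1 = 28

Minimum assignment cost: 28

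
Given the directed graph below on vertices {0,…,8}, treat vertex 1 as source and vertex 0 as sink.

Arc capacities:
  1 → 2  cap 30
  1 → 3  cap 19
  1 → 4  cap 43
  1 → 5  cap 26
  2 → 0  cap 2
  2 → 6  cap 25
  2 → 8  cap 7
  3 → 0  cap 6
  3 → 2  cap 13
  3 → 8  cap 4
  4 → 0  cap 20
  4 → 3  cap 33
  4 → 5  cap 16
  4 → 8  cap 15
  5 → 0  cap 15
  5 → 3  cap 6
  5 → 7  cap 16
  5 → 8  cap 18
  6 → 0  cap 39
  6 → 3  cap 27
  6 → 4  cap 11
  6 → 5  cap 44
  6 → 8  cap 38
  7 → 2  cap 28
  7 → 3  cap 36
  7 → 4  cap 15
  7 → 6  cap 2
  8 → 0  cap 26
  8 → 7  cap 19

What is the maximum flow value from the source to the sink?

augment #1: 1→2→0 bottleneck 2, total now 2
augment #2: 1→3→0 bottleneck 6, total now 8
augment #3: 1→4→0 bottleneck 20, total now 28
augment #4: 1→5→0 bottleneck 15, total now 43
augment #5: 1→2→6→0 bottleneck 25, total now 68
augment #6: 1→2→8→0 bottleneck 3, total now 71
augment #7: 1→3→8→0 bottleneck 4, total now 75
augment #8: 1→4→8→0 bottleneck 15, total now 90
augment #9: 1→5→8→0 bottleneck 4, total now 94
augment #10: 1→5→7→6→0 bottleneck 2, total now 96

Maximum flow value: 96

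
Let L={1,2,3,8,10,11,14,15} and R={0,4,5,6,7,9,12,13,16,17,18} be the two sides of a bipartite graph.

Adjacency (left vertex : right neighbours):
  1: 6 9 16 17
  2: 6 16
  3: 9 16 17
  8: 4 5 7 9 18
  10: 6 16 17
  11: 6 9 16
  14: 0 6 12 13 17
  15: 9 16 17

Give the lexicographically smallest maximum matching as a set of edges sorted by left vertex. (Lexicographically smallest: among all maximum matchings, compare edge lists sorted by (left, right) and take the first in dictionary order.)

|M| = 6 (so the lex-smallest maximum matching has 6 edges)
process left vertices in ascending order; for each, take the smallest-labelled available neighbour that still permits 6 edges overall, or leave it unmatched if none does
lex-smallest matching: {1-6, 2-16, 3-9, 8-4, 10-17, 14-0}

Lex-smallest maximum matching: {(1,6), (2,16), (3,9), (8,4), (10,17), (14,0)}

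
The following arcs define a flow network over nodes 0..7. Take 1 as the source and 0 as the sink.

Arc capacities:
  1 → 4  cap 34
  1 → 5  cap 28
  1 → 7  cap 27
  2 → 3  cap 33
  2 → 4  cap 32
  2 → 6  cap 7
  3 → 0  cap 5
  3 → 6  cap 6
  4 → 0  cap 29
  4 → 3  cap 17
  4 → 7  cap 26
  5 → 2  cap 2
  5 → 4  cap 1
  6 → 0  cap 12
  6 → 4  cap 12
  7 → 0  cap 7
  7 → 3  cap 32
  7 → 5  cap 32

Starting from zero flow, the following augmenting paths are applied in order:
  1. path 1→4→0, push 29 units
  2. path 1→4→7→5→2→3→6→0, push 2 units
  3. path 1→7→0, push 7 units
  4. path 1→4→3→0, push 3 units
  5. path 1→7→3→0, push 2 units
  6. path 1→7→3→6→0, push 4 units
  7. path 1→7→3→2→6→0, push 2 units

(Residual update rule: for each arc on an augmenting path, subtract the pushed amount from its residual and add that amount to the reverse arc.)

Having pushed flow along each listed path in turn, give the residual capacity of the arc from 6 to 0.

after path 1 (1→4→0, push 29): res(6,0)=12
after path 2 (1→4→7→5→2→3→6→0, push 2): res(6,0)=10
after path 3 (1→7→0, push 7): res(6,0)=10
after path 4 (1→4→3→0, push 3): res(6,0)=10
after path 5 (1→7→3→0, push 2): res(6,0)=10
after path 6 (1→7→3→6→0, push 4): res(6,0)=6
after path 7 (1→7→3→2→6→0, push 2): res(6,0)=4

Residual capacity of (6,0): 4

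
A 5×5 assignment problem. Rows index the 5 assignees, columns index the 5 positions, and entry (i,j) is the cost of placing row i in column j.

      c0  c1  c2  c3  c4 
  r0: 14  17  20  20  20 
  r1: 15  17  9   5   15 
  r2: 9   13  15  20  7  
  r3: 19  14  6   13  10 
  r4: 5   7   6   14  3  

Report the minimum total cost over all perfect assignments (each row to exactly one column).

optimal assignment: row0→col0 (cost 14), row1→col3 (cost 5), row2→col4 (cost 7), row3→col2 (cost 6), row4→col1 (cost 7)
total = 14 + 5 + 7 + 6 + 7 = 39

Minimum assignment cost: 39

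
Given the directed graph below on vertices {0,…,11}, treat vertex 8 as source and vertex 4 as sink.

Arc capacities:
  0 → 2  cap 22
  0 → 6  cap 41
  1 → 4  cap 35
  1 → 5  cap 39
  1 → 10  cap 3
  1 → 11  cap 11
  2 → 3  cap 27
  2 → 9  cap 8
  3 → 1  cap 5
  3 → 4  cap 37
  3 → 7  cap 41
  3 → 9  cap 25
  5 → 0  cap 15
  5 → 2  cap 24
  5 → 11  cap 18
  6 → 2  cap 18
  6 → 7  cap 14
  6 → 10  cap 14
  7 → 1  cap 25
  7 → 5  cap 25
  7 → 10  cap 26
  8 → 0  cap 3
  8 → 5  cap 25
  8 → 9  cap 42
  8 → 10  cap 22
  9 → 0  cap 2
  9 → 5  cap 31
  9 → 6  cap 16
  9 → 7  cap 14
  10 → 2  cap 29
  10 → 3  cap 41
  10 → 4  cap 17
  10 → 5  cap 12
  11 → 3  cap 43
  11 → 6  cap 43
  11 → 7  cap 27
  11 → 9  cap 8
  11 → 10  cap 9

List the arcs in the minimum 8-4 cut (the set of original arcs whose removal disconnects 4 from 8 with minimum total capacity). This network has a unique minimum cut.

Min-cut arcs: {(3,1), (3,4), (7,1), (10,4)} (total capacity 84)

augment #1: 8→10→4 push 17
augment #2: 8→10→3→4 push 5
augment #3: 8→0→2→3→4 push 3
augment #4: 8→5→2→3→4 push 24
augment #5: 8→5→11→3→4 push 1
augment #6: 8→9→7→1→4 push 14
augment #7: 8→9→5→11→3→4 push 4
augment #8: 8→9→6→7→1→4 push 11
augment #9: 8→9→5→11→3→1→4 push 5
max flow = 84; residual-reachable set from 8 gives S-side
cut edges (S→T): {(3,1), (3,4), (7,1), (10,4)} total cap 84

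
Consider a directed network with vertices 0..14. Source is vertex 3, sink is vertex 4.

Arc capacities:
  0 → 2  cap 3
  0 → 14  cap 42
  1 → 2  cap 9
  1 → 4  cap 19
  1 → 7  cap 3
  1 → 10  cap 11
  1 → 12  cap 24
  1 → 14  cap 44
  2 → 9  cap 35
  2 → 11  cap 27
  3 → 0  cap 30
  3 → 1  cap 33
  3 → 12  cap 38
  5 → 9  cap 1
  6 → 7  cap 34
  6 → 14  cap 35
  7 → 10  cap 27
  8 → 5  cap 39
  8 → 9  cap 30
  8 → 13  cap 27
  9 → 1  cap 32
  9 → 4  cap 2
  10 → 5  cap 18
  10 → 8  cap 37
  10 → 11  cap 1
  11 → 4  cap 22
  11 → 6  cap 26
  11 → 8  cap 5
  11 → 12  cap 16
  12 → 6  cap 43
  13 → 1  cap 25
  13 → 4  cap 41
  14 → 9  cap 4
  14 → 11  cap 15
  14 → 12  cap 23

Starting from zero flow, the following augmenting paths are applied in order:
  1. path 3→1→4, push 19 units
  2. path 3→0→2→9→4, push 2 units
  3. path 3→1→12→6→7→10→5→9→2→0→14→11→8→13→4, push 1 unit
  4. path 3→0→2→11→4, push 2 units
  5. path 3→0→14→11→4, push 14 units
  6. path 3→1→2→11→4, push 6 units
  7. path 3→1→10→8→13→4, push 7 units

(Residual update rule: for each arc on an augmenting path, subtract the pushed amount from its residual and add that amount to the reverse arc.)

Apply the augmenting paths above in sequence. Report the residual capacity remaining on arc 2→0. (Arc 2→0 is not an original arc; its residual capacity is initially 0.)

Residual capacity of (2,0): 3

after path 1 (3→1→4, push 19): res(2,0)=0
after path 2 (3→0→2→9→4, push 2): res(2,0)=2
after path 3 (3→1→12→6→7→10→5→9→2→0→14→11→8→13→4, push 1): res(2,0)=1
after path 4 (3→0→2→11→4, push 2): res(2,0)=3
after path 5 (3→0→14→11→4, push 14): res(2,0)=3
after path 6 (3→1→2→11→4, push 6): res(2,0)=3
after path 7 (3→1→10→8→13→4, push 7): res(2,0)=3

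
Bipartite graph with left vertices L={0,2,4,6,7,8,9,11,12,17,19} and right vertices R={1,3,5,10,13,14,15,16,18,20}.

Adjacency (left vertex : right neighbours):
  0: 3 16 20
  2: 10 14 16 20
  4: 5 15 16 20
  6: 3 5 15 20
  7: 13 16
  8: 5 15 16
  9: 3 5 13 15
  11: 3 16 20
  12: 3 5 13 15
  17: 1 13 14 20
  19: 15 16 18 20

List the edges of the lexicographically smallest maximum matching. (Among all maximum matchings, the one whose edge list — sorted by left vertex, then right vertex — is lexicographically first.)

Lex-smallest maximum matching: {(0,3), (2,10), (4,5), (6,15), (7,13), (8,16), (11,20), (17,1), (19,18)}

|M| = 9 (so the lex-smallest maximum matching has 9 edges)
process left vertices in ascending order; for each, take the smallest-labelled available neighbour that still permits 9 edges overall, or leave it unmatched if none does
lex-smallest matching: {0-3, 2-10, 4-5, 6-15, 7-13, 8-16, 11-20, 17-1, 19-18}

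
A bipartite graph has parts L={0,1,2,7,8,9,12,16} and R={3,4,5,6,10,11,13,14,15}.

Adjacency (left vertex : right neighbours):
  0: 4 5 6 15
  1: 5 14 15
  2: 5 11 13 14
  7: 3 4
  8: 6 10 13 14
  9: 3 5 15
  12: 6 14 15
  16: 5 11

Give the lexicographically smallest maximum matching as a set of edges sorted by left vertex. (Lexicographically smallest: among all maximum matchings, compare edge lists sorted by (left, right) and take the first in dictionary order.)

|M| = 8 (so the lex-smallest maximum matching has 8 edges)
process left vertices in ascending order; for each, take the smallest-labelled available neighbour that still permits 8 edges overall, or leave it unmatched if none does
lex-smallest matching: {0-4, 1-5, 2-13, 7-3, 8-6, 9-15, 12-14, 16-11}

Lex-smallest maximum matching: {(0,4), (1,5), (2,13), (7,3), (8,6), (9,15), (12,14), (16,11)}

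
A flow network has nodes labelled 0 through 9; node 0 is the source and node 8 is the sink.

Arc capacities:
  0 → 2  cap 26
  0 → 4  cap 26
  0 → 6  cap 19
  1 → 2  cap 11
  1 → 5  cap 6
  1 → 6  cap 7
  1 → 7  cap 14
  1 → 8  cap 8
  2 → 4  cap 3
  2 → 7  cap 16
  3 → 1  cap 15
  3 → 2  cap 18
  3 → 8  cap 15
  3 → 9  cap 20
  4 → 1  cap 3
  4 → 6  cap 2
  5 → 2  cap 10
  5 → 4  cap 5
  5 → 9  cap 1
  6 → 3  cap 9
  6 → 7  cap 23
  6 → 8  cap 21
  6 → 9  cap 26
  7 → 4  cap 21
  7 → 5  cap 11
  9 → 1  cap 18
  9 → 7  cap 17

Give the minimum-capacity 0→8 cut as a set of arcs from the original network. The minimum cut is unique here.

Min-cut arcs: {(0,6), (4,1), (4,6), (5,9)} (total capacity 25)

augment #1: 0→6→8 push 19
augment #2: 0→4→1→8 push 3
augment #3: 0→4→6→8 push 2
augment #4: 0→2→7→5→9→1→8 push 1
max flow = 25; residual-reachable set from 0 gives S-side
cut edges (S→T): {(0,6), (4,1), (4,6), (5,9)} total cap 25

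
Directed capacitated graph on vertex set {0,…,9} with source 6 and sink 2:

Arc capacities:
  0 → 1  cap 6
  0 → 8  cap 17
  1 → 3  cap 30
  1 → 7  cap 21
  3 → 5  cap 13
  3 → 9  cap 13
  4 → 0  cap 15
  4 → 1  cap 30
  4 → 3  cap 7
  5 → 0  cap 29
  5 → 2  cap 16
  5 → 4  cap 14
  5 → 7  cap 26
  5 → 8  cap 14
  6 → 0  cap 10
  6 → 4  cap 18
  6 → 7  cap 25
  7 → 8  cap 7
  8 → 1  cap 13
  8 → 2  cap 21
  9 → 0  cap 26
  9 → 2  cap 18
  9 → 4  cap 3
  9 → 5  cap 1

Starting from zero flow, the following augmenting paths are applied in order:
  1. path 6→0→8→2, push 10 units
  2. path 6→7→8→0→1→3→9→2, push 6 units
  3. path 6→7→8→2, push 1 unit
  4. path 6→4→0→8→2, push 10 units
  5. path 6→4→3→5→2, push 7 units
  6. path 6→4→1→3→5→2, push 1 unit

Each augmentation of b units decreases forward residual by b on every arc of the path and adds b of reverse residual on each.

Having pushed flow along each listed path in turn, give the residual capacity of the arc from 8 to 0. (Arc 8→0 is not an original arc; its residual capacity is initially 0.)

Residual capacity of (8,0): 14

after path 1 (6→0→8→2, push 10): res(8,0)=10
after path 2 (6→7→8→0→1→3→9→2, push 6): res(8,0)=4
after path 3 (6→7→8→2, push 1): res(8,0)=4
after path 4 (6→4→0→8→2, push 10): res(8,0)=14
after path 5 (6→4→3→5→2, push 7): res(8,0)=14
after path 6 (6→4→1→3→5→2, push 1): res(8,0)=14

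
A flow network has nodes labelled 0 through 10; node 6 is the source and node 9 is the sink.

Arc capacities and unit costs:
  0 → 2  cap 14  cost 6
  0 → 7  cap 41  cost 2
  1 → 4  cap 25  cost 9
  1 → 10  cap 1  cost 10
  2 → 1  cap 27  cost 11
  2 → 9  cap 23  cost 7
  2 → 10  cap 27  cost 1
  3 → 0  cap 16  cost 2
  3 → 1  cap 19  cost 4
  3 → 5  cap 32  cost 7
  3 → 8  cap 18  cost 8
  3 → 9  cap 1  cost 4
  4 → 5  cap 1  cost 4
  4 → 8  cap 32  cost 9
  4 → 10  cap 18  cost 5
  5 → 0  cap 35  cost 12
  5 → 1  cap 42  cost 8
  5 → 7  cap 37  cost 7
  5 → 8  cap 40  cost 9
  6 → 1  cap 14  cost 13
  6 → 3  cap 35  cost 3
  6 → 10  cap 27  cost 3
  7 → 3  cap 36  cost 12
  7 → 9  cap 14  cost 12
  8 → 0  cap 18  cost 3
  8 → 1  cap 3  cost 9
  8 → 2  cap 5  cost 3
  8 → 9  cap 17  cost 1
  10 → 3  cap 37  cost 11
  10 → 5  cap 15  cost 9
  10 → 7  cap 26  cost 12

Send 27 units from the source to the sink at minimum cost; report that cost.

shortest-cost path #1: 6→3→9 push 1 @ unit cost 7 (adds 7)
shortest-cost path #2: 6→3→8→9 push 17 @ unit cost 12 (adds 204)
shortest-cost path #3: 6→3→0→2→9 push 9 @ unit cost 18 (adds 162)
total cost = 373

Minimum cost for 27 units: 373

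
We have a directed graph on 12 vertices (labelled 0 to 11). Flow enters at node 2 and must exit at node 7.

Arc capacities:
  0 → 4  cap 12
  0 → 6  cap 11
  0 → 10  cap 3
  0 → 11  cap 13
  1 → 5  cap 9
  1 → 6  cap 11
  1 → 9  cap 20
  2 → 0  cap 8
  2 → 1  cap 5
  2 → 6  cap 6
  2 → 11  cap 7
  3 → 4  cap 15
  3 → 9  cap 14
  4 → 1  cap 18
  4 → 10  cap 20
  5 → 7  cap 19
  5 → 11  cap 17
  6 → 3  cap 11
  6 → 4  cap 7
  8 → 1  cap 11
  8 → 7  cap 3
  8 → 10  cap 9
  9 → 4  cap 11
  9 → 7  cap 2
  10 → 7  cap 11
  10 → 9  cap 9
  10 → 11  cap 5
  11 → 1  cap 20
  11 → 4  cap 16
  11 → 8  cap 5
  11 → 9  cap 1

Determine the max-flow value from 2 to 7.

Maximum flow value: 25

augment #1: 2→0→10→7 bottleneck 3, total now 3
augment #2: 2→1→5→7 bottleneck 5, total now 8
augment #3: 2→11→8→7 bottleneck 3, total now 11
augment #4: 2→11→9→7 bottleneck 1, total now 12
augment #5: 2→0→4→10→7 bottleneck 5, total now 17
augment #6: 2→6→3→9→7 bottleneck 1, total now 18
augment #7: 2→6→4→10→7 bottleneck 3, total now 21
augment #8: 2→11→1→5→7 bottleneck 3, total now 24
augment #9: 2→6→4→1→5→7 bottleneck 1, total now 25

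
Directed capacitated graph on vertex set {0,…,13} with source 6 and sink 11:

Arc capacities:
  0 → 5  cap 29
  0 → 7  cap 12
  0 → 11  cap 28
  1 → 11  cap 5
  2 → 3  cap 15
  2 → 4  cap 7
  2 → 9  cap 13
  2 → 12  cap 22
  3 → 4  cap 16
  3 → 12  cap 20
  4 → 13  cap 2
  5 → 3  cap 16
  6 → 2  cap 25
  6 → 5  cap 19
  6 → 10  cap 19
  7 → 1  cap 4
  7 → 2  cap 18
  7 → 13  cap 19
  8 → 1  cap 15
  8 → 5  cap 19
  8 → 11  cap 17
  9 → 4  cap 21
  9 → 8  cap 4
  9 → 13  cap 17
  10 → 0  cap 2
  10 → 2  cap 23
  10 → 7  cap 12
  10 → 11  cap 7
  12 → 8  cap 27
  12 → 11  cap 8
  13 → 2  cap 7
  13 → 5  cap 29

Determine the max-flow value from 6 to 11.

Maximum flow value: 39

augment #1: 6→10→11 bottleneck 7, total now 7
augment #2: 6→2→12→11 bottleneck 8, total now 15
augment #3: 6→10→0→11 bottleneck 2, total now 17
augment #4: 6→2→9→8→11 bottleneck 4, total now 21
augment #5: 6→2→12→8→11 bottleneck 13, total now 34
augment #6: 6→10→7→1→11 bottleneck 4, total now 38
augment #7: 6→5→3→12→8→1→11 bottleneck 1, total now 39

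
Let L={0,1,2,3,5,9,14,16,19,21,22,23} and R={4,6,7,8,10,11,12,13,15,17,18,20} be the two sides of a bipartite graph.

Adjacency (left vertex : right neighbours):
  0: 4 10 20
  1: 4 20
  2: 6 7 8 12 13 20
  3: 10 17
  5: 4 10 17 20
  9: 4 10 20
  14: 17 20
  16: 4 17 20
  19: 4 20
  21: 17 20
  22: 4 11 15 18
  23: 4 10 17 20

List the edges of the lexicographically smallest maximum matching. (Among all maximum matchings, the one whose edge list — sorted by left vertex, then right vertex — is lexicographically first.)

|M| = 6 (so the lex-smallest maximum matching has 6 edges)
process left vertices in ascending order; for each, take the smallest-labelled available neighbour that still permits 6 edges overall, or leave it unmatched if none does
lex-smallest matching: {0-4, 1-20, 2-6, 3-10, 5-17, 22-11}

Lex-smallest maximum matching: {(0,4), (1,20), (2,6), (3,10), (5,17), (22,11)}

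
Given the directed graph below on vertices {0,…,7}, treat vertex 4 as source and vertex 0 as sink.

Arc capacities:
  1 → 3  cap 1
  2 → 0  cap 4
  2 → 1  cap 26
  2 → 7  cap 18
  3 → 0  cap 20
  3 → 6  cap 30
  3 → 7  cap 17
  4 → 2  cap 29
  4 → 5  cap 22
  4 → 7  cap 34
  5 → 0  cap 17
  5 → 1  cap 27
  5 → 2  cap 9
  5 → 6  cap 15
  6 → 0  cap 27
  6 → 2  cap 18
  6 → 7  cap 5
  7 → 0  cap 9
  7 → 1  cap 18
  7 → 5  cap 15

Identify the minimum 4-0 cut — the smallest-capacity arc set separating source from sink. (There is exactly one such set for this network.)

Min-cut arcs: {(1,3), (2,0), (5,0), (5,6), (7,0)} (total capacity 46)

augment #1: 4→2→0 push 4
augment #2: 4→5→0 push 17
augment #3: 4→7→0 push 9
augment #4: 4→5→6→0 push 5
augment #5: 4→2→1→3→0 push 1
augment #6: 4→7→5→6→0 push 10
max flow = 46; residual-reachable set from 4 gives S-side
cut edges (S→T): {(1,3), (2,0), (5,0), (5,6), (7,0)} total cap 46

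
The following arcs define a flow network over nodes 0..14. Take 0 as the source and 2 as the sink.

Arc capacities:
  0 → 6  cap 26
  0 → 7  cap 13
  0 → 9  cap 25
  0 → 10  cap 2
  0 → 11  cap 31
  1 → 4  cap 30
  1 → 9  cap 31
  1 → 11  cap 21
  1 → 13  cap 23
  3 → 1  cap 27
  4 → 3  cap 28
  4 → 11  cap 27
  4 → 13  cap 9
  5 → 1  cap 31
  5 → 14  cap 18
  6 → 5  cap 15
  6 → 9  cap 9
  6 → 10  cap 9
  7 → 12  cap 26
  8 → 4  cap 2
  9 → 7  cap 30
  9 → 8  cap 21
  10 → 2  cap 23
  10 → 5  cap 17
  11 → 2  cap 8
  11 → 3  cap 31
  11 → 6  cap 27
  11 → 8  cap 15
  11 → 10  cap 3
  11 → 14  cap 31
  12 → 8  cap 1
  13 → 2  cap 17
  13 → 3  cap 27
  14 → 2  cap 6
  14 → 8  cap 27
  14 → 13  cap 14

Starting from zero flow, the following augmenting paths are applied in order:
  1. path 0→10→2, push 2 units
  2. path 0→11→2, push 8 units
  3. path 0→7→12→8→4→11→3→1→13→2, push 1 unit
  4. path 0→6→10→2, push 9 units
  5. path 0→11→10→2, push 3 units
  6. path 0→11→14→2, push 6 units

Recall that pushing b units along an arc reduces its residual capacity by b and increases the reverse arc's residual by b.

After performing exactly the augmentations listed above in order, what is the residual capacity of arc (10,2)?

Residual capacity of (10,2): 9

after path 1 (0→10→2, push 2): res(10,2)=21
after path 2 (0→11→2, push 8): res(10,2)=21
after path 3 (0→7→12→8→4→11→3→1→13→2, push 1): res(10,2)=21
after path 4 (0→6→10→2, push 9): res(10,2)=12
after path 5 (0→11→10→2, push 3): res(10,2)=9
after path 6 (0→11→14→2, push 6): res(10,2)=9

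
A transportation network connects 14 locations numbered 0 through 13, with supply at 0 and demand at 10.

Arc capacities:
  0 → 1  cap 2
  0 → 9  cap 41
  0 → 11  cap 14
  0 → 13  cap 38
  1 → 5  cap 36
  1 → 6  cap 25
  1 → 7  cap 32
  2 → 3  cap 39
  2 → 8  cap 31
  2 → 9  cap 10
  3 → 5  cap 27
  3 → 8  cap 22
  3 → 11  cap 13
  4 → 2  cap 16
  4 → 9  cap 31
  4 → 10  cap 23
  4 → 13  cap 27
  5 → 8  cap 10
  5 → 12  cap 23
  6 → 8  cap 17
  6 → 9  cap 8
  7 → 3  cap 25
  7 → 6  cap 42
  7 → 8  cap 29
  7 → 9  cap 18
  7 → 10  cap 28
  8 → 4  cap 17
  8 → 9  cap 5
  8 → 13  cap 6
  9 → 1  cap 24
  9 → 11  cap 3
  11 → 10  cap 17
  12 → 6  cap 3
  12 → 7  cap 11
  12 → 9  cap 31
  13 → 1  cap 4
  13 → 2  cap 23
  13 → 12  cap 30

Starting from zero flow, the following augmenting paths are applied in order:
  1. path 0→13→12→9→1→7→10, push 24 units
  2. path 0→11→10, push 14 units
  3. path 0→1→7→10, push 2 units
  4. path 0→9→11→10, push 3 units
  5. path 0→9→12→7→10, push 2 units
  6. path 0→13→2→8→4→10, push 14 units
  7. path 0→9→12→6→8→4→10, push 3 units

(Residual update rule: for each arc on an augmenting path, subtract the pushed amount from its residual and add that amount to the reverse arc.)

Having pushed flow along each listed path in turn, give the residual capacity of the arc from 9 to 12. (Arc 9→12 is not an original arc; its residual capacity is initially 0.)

after path 1 (0→13→12→9→1→7→10, push 24): res(9,12)=24
after path 2 (0→11→10, push 14): res(9,12)=24
after path 3 (0→1→7→10, push 2): res(9,12)=24
after path 4 (0→9→11→10, push 3): res(9,12)=24
after path 5 (0→9→12→7→10, push 2): res(9,12)=22
after path 6 (0→13→2→8→4→10, push 14): res(9,12)=22
after path 7 (0→9→12→6→8→4→10, push 3): res(9,12)=19

Residual capacity of (9,12): 19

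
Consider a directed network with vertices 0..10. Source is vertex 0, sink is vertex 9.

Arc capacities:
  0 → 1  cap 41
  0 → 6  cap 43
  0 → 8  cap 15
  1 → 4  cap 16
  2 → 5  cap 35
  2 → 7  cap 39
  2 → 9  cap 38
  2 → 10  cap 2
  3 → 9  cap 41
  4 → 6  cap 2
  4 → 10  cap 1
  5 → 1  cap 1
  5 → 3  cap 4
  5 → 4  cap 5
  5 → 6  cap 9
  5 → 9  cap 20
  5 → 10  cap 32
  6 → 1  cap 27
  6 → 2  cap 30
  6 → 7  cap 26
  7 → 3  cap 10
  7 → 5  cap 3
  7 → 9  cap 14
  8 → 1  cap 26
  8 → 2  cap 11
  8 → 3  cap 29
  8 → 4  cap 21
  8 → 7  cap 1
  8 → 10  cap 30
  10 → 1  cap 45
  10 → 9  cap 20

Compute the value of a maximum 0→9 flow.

Maximum flow value: 61

augment #1: 0→6→2→9 bottleneck 30, total now 30
augment #2: 0→6→7→9 bottleneck 13, total now 43
augment #3: 0→8→2→9 bottleneck 8, total now 51
augment #4: 0→8→3→9 bottleneck 7, total now 58
augment #5: 0→1→4→10→9 bottleneck 1, total now 59
augment #6: 0→1→4→6→7→9 bottleneck 1, total now 60
augment #7: 0→1→4→6→7→3→9 bottleneck 1, total now 61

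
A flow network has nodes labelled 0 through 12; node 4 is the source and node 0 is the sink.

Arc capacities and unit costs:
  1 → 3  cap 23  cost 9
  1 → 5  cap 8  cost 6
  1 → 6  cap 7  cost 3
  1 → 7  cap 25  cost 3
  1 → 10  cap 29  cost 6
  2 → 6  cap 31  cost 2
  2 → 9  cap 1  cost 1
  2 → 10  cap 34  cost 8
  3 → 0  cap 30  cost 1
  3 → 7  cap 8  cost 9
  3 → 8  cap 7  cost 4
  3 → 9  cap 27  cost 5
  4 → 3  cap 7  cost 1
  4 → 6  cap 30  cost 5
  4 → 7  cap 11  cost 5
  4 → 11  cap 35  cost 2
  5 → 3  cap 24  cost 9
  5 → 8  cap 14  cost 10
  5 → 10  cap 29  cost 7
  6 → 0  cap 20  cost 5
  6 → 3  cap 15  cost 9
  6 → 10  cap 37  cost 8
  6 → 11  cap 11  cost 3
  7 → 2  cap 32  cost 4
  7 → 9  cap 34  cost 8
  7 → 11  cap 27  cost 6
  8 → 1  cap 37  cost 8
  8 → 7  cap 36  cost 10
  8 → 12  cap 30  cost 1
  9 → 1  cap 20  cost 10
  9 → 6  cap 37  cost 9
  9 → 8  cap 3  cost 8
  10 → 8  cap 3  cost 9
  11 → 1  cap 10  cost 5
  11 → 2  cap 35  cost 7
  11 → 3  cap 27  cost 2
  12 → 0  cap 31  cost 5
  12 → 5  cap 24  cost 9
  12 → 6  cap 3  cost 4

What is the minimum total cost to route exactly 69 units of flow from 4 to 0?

shortest-cost path #1: 4→3→0 push 7 @ unit cost 2 (adds 14)
shortest-cost path #2: 4→11→3→0 push 23 @ unit cost 5 (adds 115)
shortest-cost path #3: 4→6→0 push 20 @ unit cost 10 (adds 200)
shortest-cost path #4: 4→11→3→8→12→0 push 4 @ unit cost 14 (adds 56)
shortest-cost path #5: 4→6→3→8→12→0 push 3 @ unit cost 24 (adds 72)
shortest-cost path #6: 4→7→2→9→8→12→0 push 1 @ unit cost 24 (adds 24)
shortest-cost path #7: 4→7→9→8→12→0 push 2 @ unit cost 27 (adds 54)
shortest-cost path #8: 4→6→10→8→12→0 push 3 @ unit cost 28 (adds 84)
shortest-cost path #9: 4→11→1→5→8→12→0 push 6 @ unit cost 29 (adds 174)
total cost = 793

Minimum cost for 69 units: 793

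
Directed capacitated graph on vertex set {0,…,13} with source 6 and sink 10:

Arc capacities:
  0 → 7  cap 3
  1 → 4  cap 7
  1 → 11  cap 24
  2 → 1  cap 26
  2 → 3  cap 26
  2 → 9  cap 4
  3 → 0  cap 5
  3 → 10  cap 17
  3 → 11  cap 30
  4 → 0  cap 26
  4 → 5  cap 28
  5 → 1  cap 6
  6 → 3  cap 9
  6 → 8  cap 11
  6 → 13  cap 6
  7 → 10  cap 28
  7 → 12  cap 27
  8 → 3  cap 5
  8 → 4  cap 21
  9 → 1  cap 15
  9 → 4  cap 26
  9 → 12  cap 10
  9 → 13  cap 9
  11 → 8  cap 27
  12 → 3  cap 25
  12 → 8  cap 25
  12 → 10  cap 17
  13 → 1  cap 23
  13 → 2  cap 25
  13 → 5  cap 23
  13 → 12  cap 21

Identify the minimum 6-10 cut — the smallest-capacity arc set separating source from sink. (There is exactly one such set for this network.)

augment #1: 6→3→10 push 9
augment #2: 6→8→3→10 push 5
augment #3: 6→13→12→10 push 6
augment #4: 6→8→4→0→7→10 push 3
max flow = 23; residual-reachable set from 6 gives S-side
cut edges (S→T): {(0,7), (6,3), (6,13), (8,3)} total cap 23

Min-cut arcs: {(0,7), (6,3), (6,13), (8,3)} (total capacity 23)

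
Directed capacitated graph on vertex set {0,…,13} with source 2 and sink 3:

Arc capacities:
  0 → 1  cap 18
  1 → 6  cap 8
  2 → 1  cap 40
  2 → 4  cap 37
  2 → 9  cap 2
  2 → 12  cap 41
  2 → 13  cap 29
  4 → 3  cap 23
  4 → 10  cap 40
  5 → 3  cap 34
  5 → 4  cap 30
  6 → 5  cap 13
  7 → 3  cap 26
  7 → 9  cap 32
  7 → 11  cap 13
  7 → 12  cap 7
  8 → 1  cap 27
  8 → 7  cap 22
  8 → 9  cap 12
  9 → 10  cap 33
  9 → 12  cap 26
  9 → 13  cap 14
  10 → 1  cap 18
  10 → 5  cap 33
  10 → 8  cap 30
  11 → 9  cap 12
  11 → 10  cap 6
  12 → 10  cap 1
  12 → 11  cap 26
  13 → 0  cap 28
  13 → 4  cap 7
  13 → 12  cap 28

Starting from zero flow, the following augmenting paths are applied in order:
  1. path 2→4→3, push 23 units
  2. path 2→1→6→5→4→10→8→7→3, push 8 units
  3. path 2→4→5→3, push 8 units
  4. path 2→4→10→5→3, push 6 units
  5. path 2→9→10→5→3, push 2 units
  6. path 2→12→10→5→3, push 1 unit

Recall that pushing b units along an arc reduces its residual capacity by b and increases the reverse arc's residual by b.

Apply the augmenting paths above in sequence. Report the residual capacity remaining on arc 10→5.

after path 1 (2→4→3, push 23): res(10,5)=33
after path 2 (2→1→6→5→4→10→8→7→3, push 8): res(10,5)=33
after path 3 (2→4→5→3, push 8): res(10,5)=33
after path 4 (2→4→10→5→3, push 6): res(10,5)=27
after path 5 (2→9→10→5→3, push 2): res(10,5)=25
after path 6 (2→12→10→5→3, push 1): res(10,5)=24

Residual capacity of (10,5): 24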